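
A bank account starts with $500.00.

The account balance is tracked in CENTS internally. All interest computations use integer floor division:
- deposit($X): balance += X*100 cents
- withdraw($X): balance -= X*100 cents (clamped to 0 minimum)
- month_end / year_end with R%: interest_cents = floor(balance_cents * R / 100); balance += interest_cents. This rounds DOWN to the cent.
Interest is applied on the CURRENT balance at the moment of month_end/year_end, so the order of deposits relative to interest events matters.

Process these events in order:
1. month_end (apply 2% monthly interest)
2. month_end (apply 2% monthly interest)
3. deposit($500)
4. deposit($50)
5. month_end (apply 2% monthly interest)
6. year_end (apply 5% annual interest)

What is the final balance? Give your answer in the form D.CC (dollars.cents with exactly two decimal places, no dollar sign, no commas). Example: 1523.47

After 1 (month_end (apply 2% monthly interest)): balance=$510.00 total_interest=$10.00
After 2 (month_end (apply 2% monthly interest)): balance=$520.20 total_interest=$20.20
After 3 (deposit($500)): balance=$1020.20 total_interest=$20.20
After 4 (deposit($50)): balance=$1070.20 total_interest=$20.20
After 5 (month_end (apply 2% monthly interest)): balance=$1091.60 total_interest=$41.60
After 6 (year_end (apply 5% annual interest)): balance=$1146.18 total_interest=$96.18

Answer: 1146.18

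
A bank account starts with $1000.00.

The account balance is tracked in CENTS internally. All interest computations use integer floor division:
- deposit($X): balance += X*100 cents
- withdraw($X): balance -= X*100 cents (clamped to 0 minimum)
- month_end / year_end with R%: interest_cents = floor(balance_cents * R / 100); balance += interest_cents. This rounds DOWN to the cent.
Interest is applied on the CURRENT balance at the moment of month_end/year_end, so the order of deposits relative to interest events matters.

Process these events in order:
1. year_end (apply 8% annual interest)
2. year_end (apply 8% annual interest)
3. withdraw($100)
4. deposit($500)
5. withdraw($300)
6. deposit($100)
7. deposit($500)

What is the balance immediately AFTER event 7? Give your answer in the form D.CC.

After 1 (year_end (apply 8% annual interest)): balance=$1080.00 total_interest=$80.00
After 2 (year_end (apply 8% annual interest)): balance=$1166.40 total_interest=$166.40
After 3 (withdraw($100)): balance=$1066.40 total_interest=$166.40
After 4 (deposit($500)): balance=$1566.40 total_interest=$166.40
After 5 (withdraw($300)): balance=$1266.40 total_interest=$166.40
After 6 (deposit($100)): balance=$1366.40 total_interest=$166.40
After 7 (deposit($500)): balance=$1866.40 total_interest=$166.40

Answer: 1866.40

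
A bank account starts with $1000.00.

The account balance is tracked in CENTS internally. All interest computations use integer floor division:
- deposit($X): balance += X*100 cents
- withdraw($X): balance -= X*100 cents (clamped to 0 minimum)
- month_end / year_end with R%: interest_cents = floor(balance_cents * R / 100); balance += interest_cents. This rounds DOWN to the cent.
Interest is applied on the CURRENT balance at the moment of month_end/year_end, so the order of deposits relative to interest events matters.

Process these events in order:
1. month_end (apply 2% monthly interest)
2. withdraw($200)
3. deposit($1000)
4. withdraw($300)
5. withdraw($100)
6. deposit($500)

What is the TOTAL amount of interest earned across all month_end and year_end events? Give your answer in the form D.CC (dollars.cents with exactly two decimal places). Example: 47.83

Answer: 20.00

Derivation:
After 1 (month_end (apply 2% monthly interest)): balance=$1020.00 total_interest=$20.00
After 2 (withdraw($200)): balance=$820.00 total_interest=$20.00
After 3 (deposit($1000)): balance=$1820.00 total_interest=$20.00
After 4 (withdraw($300)): balance=$1520.00 total_interest=$20.00
After 5 (withdraw($100)): balance=$1420.00 total_interest=$20.00
After 6 (deposit($500)): balance=$1920.00 total_interest=$20.00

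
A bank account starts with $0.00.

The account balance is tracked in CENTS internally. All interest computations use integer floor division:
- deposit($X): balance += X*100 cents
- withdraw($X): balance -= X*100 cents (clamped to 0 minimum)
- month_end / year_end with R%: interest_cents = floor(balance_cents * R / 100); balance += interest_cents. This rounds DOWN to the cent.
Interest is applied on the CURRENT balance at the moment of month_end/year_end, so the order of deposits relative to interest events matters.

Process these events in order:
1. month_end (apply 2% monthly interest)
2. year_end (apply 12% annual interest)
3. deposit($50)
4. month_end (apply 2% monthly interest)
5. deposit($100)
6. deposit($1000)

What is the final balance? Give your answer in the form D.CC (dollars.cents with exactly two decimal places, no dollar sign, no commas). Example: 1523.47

After 1 (month_end (apply 2% monthly interest)): balance=$0.00 total_interest=$0.00
After 2 (year_end (apply 12% annual interest)): balance=$0.00 total_interest=$0.00
After 3 (deposit($50)): balance=$50.00 total_interest=$0.00
After 4 (month_end (apply 2% monthly interest)): balance=$51.00 total_interest=$1.00
After 5 (deposit($100)): balance=$151.00 total_interest=$1.00
After 6 (deposit($1000)): balance=$1151.00 total_interest=$1.00

Answer: 1151.00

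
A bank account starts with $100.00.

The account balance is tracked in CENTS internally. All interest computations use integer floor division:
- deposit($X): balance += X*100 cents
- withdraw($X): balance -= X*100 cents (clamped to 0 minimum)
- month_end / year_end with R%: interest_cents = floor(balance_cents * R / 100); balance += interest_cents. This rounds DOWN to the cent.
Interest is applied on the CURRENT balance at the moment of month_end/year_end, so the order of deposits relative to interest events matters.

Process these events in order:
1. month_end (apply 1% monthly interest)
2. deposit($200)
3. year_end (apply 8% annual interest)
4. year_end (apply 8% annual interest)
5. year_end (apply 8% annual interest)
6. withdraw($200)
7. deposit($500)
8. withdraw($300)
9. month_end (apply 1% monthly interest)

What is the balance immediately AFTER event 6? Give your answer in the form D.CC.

Answer: 179.16

Derivation:
After 1 (month_end (apply 1% monthly interest)): balance=$101.00 total_interest=$1.00
After 2 (deposit($200)): balance=$301.00 total_interest=$1.00
After 3 (year_end (apply 8% annual interest)): balance=$325.08 total_interest=$25.08
After 4 (year_end (apply 8% annual interest)): balance=$351.08 total_interest=$51.08
After 5 (year_end (apply 8% annual interest)): balance=$379.16 total_interest=$79.16
After 6 (withdraw($200)): balance=$179.16 total_interest=$79.16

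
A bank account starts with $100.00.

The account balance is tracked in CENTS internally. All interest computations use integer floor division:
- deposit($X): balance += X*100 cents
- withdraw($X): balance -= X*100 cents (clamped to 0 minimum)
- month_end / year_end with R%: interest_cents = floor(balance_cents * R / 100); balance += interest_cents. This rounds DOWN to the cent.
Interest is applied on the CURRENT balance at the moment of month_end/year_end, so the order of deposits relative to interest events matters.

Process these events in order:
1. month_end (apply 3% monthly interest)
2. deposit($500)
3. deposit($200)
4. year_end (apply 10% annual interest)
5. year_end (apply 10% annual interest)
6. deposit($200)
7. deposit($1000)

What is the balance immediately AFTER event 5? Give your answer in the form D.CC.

After 1 (month_end (apply 3% monthly interest)): balance=$103.00 total_interest=$3.00
After 2 (deposit($500)): balance=$603.00 total_interest=$3.00
After 3 (deposit($200)): balance=$803.00 total_interest=$3.00
After 4 (year_end (apply 10% annual interest)): balance=$883.30 total_interest=$83.30
After 5 (year_end (apply 10% annual interest)): balance=$971.63 total_interest=$171.63

Answer: 971.63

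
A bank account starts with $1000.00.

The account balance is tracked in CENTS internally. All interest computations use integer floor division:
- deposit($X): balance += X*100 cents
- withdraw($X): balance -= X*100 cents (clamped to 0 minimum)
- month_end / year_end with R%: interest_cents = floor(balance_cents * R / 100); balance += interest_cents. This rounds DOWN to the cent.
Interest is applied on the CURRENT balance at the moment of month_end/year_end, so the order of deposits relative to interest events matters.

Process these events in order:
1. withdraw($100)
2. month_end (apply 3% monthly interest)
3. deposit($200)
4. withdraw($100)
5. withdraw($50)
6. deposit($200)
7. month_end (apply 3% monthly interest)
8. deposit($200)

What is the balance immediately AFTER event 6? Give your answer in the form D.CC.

After 1 (withdraw($100)): balance=$900.00 total_interest=$0.00
After 2 (month_end (apply 3% monthly interest)): balance=$927.00 total_interest=$27.00
After 3 (deposit($200)): balance=$1127.00 total_interest=$27.00
After 4 (withdraw($100)): balance=$1027.00 total_interest=$27.00
After 5 (withdraw($50)): balance=$977.00 total_interest=$27.00
After 6 (deposit($200)): balance=$1177.00 total_interest=$27.00

Answer: 1177.00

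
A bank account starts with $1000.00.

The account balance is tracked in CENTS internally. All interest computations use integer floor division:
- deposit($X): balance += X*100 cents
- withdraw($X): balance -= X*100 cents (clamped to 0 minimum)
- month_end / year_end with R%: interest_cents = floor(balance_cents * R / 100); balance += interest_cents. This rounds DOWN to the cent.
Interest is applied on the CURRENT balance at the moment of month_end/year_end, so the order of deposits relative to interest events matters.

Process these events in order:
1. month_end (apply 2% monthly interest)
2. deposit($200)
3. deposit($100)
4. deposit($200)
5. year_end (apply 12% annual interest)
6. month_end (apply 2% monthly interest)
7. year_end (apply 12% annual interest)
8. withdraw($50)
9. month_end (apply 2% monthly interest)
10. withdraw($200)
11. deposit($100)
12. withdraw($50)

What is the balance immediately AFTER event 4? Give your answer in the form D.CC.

After 1 (month_end (apply 2% monthly interest)): balance=$1020.00 total_interest=$20.00
After 2 (deposit($200)): balance=$1220.00 total_interest=$20.00
After 3 (deposit($100)): balance=$1320.00 total_interest=$20.00
After 4 (deposit($200)): balance=$1520.00 total_interest=$20.00

Answer: 1520.00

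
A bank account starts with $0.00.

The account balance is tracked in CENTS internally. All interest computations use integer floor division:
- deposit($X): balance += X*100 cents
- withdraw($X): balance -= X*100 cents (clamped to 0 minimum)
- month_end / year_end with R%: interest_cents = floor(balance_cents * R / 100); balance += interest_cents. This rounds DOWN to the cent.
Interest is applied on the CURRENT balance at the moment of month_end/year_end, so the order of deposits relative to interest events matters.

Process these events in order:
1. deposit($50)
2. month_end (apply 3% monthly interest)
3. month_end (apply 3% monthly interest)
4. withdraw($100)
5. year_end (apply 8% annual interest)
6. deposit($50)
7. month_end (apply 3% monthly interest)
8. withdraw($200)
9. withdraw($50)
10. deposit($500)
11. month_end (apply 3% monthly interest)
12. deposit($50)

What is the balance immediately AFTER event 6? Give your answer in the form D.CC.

Answer: 50.00

Derivation:
After 1 (deposit($50)): balance=$50.00 total_interest=$0.00
After 2 (month_end (apply 3% monthly interest)): balance=$51.50 total_interest=$1.50
After 3 (month_end (apply 3% monthly interest)): balance=$53.04 total_interest=$3.04
After 4 (withdraw($100)): balance=$0.00 total_interest=$3.04
After 5 (year_end (apply 8% annual interest)): balance=$0.00 total_interest=$3.04
After 6 (deposit($50)): balance=$50.00 total_interest=$3.04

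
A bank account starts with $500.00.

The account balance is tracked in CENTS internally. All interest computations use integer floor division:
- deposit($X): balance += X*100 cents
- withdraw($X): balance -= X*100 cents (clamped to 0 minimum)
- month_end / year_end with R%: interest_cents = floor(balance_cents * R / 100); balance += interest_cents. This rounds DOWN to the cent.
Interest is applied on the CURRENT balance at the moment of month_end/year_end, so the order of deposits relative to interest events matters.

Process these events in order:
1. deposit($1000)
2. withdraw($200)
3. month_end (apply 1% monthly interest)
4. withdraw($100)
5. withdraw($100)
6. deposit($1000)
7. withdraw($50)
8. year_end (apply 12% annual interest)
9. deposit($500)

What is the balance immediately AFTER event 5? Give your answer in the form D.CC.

After 1 (deposit($1000)): balance=$1500.00 total_interest=$0.00
After 2 (withdraw($200)): balance=$1300.00 total_interest=$0.00
After 3 (month_end (apply 1% monthly interest)): balance=$1313.00 total_interest=$13.00
After 4 (withdraw($100)): balance=$1213.00 total_interest=$13.00
After 5 (withdraw($100)): balance=$1113.00 total_interest=$13.00

Answer: 1113.00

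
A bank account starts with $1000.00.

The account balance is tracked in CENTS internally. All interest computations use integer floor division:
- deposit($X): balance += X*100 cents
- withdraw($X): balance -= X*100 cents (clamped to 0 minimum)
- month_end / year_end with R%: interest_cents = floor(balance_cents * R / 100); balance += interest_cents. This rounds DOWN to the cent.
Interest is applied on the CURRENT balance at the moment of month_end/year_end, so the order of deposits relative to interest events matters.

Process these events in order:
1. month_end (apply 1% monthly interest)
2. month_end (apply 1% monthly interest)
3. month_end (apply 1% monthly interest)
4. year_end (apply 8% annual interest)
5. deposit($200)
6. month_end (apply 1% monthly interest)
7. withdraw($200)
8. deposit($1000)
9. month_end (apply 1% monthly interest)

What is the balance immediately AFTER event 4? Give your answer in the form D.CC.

Answer: 1112.72

Derivation:
After 1 (month_end (apply 1% monthly interest)): balance=$1010.00 total_interest=$10.00
After 2 (month_end (apply 1% monthly interest)): balance=$1020.10 total_interest=$20.10
After 3 (month_end (apply 1% monthly interest)): balance=$1030.30 total_interest=$30.30
After 4 (year_end (apply 8% annual interest)): balance=$1112.72 total_interest=$112.72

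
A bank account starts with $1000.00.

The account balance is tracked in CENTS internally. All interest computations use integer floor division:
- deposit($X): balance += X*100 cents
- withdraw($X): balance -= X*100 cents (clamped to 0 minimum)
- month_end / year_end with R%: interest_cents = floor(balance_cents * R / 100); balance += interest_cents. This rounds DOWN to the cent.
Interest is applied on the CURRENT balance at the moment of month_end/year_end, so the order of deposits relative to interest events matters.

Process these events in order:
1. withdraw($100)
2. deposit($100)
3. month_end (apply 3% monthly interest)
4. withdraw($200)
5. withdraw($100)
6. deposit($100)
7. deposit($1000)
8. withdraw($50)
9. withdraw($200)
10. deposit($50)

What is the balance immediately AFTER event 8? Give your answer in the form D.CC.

After 1 (withdraw($100)): balance=$900.00 total_interest=$0.00
After 2 (deposit($100)): balance=$1000.00 total_interest=$0.00
After 3 (month_end (apply 3% monthly interest)): balance=$1030.00 total_interest=$30.00
After 4 (withdraw($200)): balance=$830.00 total_interest=$30.00
After 5 (withdraw($100)): balance=$730.00 total_interest=$30.00
After 6 (deposit($100)): balance=$830.00 total_interest=$30.00
After 7 (deposit($1000)): balance=$1830.00 total_interest=$30.00
After 8 (withdraw($50)): balance=$1780.00 total_interest=$30.00

Answer: 1780.00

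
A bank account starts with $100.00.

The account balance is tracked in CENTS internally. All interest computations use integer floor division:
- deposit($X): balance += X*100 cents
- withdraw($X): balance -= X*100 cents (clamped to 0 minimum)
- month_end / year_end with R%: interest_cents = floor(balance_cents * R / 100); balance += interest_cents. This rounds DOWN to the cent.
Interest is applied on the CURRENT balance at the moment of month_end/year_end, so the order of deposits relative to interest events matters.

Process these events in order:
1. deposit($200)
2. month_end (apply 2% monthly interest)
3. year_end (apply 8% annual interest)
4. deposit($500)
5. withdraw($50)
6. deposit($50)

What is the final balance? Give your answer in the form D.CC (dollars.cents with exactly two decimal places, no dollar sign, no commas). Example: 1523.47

Answer: 830.48

Derivation:
After 1 (deposit($200)): balance=$300.00 total_interest=$0.00
After 2 (month_end (apply 2% monthly interest)): balance=$306.00 total_interest=$6.00
After 3 (year_end (apply 8% annual interest)): balance=$330.48 total_interest=$30.48
After 4 (deposit($500)): balance=$830.48 total_interest=$30.48
After 5 (withdraw($50)): balance=$780.48 total_interest=$30.48
After 6 (deposit($50)): balance=$830.48 total_interest=$30.48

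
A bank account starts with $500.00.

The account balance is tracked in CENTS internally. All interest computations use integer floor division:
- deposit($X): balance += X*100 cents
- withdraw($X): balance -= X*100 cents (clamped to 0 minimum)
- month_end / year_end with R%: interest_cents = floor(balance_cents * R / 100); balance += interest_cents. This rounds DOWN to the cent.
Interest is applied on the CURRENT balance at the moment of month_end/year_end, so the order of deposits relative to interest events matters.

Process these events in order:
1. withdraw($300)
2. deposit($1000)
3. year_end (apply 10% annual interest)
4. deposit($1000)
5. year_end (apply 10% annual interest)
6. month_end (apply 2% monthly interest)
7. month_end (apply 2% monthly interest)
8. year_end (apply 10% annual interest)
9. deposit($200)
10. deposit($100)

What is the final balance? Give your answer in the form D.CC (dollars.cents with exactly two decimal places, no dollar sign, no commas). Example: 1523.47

Answer: 3220.61

Derivation:
After 1 (withdraw($300)): balance=$200.00 total_interest=$0.00
After 2 (deposit($1000)): balance=$1200.00 total_interest=$0.00
After 3 (year_end (apply 10% annual interest)): balance=$1320.00 total_interest=$120.00
After 4 (deposit($1000)): balance=$2320.00 total_interest=$120.00
After 5 (year_end (apply 10% annual interest)): balance=$2552.00 total_interest=$352.00
After 6 (month_end (apply 2% monthly interest)): balance=$2603.04 total_interest=$403.04
After 7 (month_end (apply 2% monthly interest)): balance=$2655.10 total_interest=$455.10
After 8 (year_end (apply 10% annual interest)): balance=$2920.61 total_interest=$720.61
After 9 (deposit($200)): balance=$3120.61 total_interest=$720.61
After 10 (deposit($100)): balance=$3220.61 total_interest=$720.61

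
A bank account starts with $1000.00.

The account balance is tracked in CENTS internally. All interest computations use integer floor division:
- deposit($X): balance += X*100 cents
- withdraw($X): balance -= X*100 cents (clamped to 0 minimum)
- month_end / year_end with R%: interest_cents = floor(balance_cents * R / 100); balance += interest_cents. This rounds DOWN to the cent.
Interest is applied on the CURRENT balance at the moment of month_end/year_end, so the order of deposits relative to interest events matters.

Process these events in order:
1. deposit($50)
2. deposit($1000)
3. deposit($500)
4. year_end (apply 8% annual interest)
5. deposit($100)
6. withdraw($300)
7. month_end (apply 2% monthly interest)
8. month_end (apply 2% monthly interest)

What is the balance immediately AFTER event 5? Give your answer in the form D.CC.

After 1 (deposit($50)): balance=$1050.00 total_interest=$0.00
After 2 (deposit($1000)): balance=$2050.00 total_interest=$0.00
After 3 (deposit($500)): balance=$2550.00 total_interest=$0.00
After 4 (year_end (apply 8% annual interest)): balance=$2754.00 total_interest=$204.00
After 5 (deposit($100)): balance=$2854.00 total_interest=$204.00

Answer: 2854.00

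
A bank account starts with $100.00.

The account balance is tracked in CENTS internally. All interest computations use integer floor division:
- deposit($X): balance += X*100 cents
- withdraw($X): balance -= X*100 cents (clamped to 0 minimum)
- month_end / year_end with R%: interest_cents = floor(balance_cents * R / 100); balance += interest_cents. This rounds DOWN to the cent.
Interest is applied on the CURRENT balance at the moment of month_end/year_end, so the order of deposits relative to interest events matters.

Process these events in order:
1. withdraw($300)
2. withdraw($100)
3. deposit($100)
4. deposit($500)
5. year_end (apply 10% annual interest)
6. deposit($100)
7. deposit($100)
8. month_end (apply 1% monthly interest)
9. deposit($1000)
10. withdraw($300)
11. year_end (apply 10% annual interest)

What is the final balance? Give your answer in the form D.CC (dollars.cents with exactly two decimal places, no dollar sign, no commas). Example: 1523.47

After 1 (withdraw($300)): balance=$0.00 total_interest=$0.00
After 2 (withdraw($100)): balance=$0.00 total_interest=$0.00
After 3 (deposit($100)): balance=$100.00 total_interest=$0.00
After 4 (deposit($500)): balance=$600.00 total_interest=$0.00
After 5 (year_end (apply 10% annual interest)): balance=$660.00 total_interest=$60.00
After 6 (deposit($100)): balance=$760.00 total_interest=$60.00
After 7 (deposit($100)): balance=$860.00 total_interest=$60.00
After 8 (month_end (apply 1% monthly interest)): balance=$868.60 total_interest=$68.60
After 9 (deposit($1000)): balance=$1868.60 total_interest=$68.60
After 10 (withdraw($300)): balance=$1568.60 total_interest=$68.60
After 11 (year_end (apply 10% annual interest)): balance=$1725.46 total_interest=$225.46

Answer: 1725.46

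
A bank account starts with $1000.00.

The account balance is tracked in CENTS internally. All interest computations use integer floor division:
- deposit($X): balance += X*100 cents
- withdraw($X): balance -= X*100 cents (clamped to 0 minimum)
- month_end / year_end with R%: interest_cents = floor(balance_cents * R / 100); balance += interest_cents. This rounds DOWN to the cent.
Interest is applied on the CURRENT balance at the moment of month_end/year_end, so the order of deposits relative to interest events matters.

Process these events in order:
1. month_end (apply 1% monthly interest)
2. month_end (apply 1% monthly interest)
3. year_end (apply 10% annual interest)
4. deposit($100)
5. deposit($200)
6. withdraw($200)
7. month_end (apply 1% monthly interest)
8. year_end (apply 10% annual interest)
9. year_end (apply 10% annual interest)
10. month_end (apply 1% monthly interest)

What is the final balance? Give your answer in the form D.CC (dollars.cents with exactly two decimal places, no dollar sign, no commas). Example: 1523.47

Answer: 1508.46

Derivation:
After 1 (month_end (apply 1% monthly interest)): balance=$1010.00 total_interest=$10.00
After 2 (month_end (apply 1% monthly interest)): balance=$1020.10 total_interest=$20.10
After 3 (year_end (apply 10% annual interest)): balance=$1122.11 total_interest=$122.11
After 4 (deposit($100)): balance=$1222.11 total_interest=$122.11
After 5 (deposit($200)): balance=$1422.11 total_interest=$122.11
After 6 (withdraw($200)): balance=$1222.11 total_interest=$122.11
After 7 (month_end (apply 1% monthly interest)): balance=$1234.33 total_interest=$134.33
After 8 (year_end (apply 10% annual interest)): balance=$1357.76 total_interest=$257.76
After 9 (year_end (apply 10% annual interest)): balance=$1493.53 total_interest=$393.53
After 10 (month_end (apply 1% monthly interest)): balance=$1508.46 total_interest=$408.46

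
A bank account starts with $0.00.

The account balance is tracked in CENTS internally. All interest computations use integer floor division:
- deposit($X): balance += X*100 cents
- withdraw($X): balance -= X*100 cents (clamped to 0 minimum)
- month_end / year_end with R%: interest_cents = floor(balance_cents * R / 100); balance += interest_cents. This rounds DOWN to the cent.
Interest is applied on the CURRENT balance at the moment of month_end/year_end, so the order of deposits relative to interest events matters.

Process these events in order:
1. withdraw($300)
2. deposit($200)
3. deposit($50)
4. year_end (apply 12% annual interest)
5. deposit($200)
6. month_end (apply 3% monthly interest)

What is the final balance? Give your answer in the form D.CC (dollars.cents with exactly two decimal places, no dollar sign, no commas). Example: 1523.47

Answer: 494.40

Derivation:
After 1 (withdraw($300)): balance=$0.00 total_interest=$0.00
After 2 (deposit($200)): balance=$200.00 total_interest=$0.00
After 3 (deposit($50)): balance=$250.00 total_interest=$0.00
After 4 (year_end (apply 12% annual interest)): balance=$280.00 total_interest=$30.00
After 5 (deposit($200)): balance=$480.00 total_interest=$30.00
After 6 (month_end (apply 3% monthly interest)): balance=$494.40 total_interest=$44.40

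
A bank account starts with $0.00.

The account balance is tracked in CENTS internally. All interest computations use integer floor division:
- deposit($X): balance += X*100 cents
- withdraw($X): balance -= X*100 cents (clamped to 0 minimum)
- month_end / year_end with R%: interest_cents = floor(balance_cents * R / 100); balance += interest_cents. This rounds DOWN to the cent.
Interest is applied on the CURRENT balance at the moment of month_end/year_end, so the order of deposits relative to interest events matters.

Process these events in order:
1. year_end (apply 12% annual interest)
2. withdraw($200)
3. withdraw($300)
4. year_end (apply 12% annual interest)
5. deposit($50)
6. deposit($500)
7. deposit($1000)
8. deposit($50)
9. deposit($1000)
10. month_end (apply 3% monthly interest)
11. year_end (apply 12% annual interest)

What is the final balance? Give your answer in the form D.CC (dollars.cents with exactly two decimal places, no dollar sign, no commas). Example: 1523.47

After 1 (year_end (apply 12% annual interest)): balance=$0.00 total_interest=$0.00
After 2 (withdraw($200)): balance=$0.00 total_interest=$0.00
After 3 (withdraw($300)): balance=$0.00 total_interest=$0.00
After 4 (year_end (apply 12% annual interest)): balance=$0.00 total_interest=$0.00
After 5 (deposit($50)): balance=$50.00 total_interest=$0.00
After 6 (deposit($500)): balance=$550.00 total_interest=$0.00
After 7 (deposit($1000)): balance=$1550.00 total_interest=$0.00
After 8 (deposit($50)): balance=$1600.00 total_interest=$0.00
After 9 (deposit($1000)): balance=$2600.00 total_interest=$0.00
After 10 (month_end (apply 3% monthly interest)): balance=$2678.00 total_interest=$78.00
After 11 (year_end (apply 12% annual interest)): balance=$2999.36 total_interest=$399.36

Answer: 2999.36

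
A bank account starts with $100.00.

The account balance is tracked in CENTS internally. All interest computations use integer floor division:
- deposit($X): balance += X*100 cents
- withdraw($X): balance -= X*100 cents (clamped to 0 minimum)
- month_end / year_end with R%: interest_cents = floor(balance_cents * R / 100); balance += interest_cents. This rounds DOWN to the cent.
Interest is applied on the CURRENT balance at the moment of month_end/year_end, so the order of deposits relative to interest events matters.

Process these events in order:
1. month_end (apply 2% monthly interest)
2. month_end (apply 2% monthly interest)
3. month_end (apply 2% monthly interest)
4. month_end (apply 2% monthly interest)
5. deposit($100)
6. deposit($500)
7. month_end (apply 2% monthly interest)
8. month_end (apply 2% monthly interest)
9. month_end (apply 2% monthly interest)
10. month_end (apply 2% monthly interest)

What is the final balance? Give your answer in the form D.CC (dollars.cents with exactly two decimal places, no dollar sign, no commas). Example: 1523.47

After 1 (month_end (apply 2% monthly interest)): balance=$102.00 total_interest=$2.00
After 2 (month_end (apply 2% monthly interest)): balance=$104.04 total_interest=$4.04
After 3 (month_end (apply 2% monthly interest)): balance=$106.12 total_interest=$6.12
After 4 (month_end (apply 2% monthly interest)): balance=$108.24 total_interest=$8.24
After 5 (deposit($100)): balance=$208.24 total_interest=$8.24
After 6 (deposit($500)): balance=$708.24 total_interest=$8.24
After 7 (month_end (apply 2% monthly interest)): balance=$722.40 total_interest=$22.40
After 8 (month_end (apply 2% monthly interest)): balance=$736.84 total_interest=$36.84
After 9 (month_end (apply 2% monthly interest)): balance=$751.57 total_interest=$51.57
After 10 (month_end (apply 2% monthly interest)): balance=$766.60 total_interest=$66.60

Answer: 766.60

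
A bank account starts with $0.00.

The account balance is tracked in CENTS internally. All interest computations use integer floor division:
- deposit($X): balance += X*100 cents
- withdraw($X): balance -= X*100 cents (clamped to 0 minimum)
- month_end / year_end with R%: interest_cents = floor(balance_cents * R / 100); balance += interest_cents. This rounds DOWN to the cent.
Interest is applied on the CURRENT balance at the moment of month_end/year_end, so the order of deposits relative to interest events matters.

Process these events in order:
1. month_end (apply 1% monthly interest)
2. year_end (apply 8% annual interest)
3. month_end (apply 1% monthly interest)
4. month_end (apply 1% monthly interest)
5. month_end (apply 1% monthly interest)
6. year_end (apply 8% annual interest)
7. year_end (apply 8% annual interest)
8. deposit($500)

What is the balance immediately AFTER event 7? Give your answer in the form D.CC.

After 1 (month_end (apply 1% monthly interest)): balance=$0.00 total_interest=$0.00
After 2 (year_end (apply 8% annual interest)): balance=$0.00 total_interest=$0.00
After 3 (month_end (apply 1% monthly interest)): balance=$0.00 total_interest=$0.00
After 4 (month_end (apply 1% monthly interest)): balance=$0.00 total_interest=$0.00
After 5 (month_end (apply 1% monthly interest)): balance=$0.00 total_interest=$0.00
After 6 (year_end (apply 8% annual interest)): balance=$0.00 total_interest=$0.00
After 7 (year_end (apply 8% annual interest)): balance=$0.00 total_interest=$0.00

Answer: 0.00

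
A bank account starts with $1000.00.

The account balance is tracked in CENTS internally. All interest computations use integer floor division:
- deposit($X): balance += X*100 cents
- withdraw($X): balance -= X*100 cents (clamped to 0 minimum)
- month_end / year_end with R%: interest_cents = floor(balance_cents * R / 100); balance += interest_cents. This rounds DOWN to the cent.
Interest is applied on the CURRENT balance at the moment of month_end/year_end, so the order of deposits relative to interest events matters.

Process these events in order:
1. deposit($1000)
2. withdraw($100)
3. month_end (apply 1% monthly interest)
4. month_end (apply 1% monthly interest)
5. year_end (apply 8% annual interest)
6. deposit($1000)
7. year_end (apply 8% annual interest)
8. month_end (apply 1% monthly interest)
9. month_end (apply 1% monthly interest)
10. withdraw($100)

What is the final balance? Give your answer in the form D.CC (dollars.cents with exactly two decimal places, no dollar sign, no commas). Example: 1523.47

After 1 (deposit($1000)): balance=$2000.00 total_interest=$0.00
After 2 (withdraw($100)): balance=$1900.00 total_interest=$0.00
After 3 (month_end (apply 1% monthly interest)): balance=$1919.00 total_interest=$19.00
After 4 (month_end (apply 1% monthly interest)): balance=$1938.19 total_interest=$38.19
After 5 (year_end (apply 8% annual interest)): balance=$2093.24 total_interest=$193.24
After 6 (deposit($1000)): balance=$3093.24 total_interest=$193.24
After 7 (year_end (apply 8% annual interest)): balance=$3340.69 total_interest=$440.69
After 8 (month_end (apply 1% monthly interest)): balance=$3374.09 total_interest=$474.09
After 9 (month_end (apply 1% monthly interest)): balance=$3407.83 total_interest=$507.83
After 10 (withdraw($100)): balance=$3307.83 total_interest=$507.83

Answer: 3307.83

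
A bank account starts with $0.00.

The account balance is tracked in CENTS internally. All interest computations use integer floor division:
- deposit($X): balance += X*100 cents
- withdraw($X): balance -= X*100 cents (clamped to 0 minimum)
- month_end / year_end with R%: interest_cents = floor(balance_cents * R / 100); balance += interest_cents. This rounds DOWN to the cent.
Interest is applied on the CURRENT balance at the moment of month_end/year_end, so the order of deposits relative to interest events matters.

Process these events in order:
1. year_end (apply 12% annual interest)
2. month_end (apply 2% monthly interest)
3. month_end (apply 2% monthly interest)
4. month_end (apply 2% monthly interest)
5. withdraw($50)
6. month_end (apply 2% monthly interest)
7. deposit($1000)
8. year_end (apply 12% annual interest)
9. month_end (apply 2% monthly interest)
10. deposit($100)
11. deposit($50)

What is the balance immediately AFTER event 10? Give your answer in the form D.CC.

After 1 (year_end (apply 12% annual interest)): balance=$0.00 total_interest=$0.00
After 2 (month_end (apply 2% monthly interest)): balance=$0.00 total_interest=$0.00
After 3 (month_end (apply 2% monthly interest)): balance=$0.00 total_interest=$0.00
After 4 (month_end (apply 2% monthly interest)): balance=$0.00 total_interest=$0.00
After 5 (withdraw($50)): balance=$0.00 total_interest=$0.00
After 6 (month_end (apply 2% monthly interest)): balance=$0.00 total_interest=$0.00
After 7 (deposit($1000)): balance=$1000.00 total_interest=$0.00
After 8 (year_end (apply 12% annual interest)): balance=$1120.00 total_interest=$120.00
After 9 (month_end (apply 2% monthly interest)): balance=$1142.40 total_interest=$142.40
After 10 (deposit($100)): balance=$1242.40 total_interest=$142.40

Answer: 1242.40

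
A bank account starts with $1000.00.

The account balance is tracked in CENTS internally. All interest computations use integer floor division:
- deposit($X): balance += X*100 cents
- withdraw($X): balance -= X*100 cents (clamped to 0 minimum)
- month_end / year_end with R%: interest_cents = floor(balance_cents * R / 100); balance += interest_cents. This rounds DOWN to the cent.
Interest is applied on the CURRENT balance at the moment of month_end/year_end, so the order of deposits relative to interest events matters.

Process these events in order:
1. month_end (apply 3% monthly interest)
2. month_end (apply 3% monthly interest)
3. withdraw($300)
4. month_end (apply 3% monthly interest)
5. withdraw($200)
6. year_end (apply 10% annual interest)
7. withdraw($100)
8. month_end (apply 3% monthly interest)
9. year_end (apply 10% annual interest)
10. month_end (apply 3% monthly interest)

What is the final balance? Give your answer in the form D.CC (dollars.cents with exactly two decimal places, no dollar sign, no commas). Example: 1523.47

Answer: 632.60

Derivation:
After 1 (month_end (apply 3% monthly interest)): balance=$1030.00 total_interest=$30.00
After 2 (month_end (apply 3% monthly interest)): balance=$1060.90 total_interest=$60.90
After 3 (withdraw($300)): balance=$760.90 total_interest=$60.90
After 4 (month_end (apply 3% monthly interest)): balance=$783.72 total_interest=$83.72
After 5 (withdraw($200)): balance=$583.72 total_interest=$83.72
After 6 (year_end (apply 10% annual interest)): balance=$642.09 total_interest=$142.09
After 7 (withdraw($100)): balance=$542.09 total_interest=$142.09
After 8 (month_end (apply 3% monthly interest)): balance=$558.35 total_interest=$158.35
After 9 (year_end (apply 10% annual interest)): balance=$614.18 total_interest=$214.18
After 10 (month_end (apply 3% monthly interest)): balance=$632.60 total_interest=$232.60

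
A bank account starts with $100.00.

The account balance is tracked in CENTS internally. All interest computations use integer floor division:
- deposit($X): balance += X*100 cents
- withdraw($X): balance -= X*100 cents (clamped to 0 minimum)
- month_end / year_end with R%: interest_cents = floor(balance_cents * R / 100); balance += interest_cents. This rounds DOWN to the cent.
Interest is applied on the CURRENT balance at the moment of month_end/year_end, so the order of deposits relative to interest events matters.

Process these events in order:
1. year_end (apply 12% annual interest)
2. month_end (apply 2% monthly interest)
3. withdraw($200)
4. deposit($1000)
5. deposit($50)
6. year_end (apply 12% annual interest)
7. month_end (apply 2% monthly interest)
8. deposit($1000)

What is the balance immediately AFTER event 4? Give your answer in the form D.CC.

Answer: 1000.00

Derivation:
After 1 (year_end (apply 12% annual interest)): balance=$112.00 total_interest=$12.00
After 2 (month_end (apply 2% monthly interest)): balance=$114.24 total_interest=$14.24
After 3 (withdraw($200)): balance=$0.00 total_interest=$14.24
After 4 (deposit($1000)): balance=$1000.00 total_interest=$14.24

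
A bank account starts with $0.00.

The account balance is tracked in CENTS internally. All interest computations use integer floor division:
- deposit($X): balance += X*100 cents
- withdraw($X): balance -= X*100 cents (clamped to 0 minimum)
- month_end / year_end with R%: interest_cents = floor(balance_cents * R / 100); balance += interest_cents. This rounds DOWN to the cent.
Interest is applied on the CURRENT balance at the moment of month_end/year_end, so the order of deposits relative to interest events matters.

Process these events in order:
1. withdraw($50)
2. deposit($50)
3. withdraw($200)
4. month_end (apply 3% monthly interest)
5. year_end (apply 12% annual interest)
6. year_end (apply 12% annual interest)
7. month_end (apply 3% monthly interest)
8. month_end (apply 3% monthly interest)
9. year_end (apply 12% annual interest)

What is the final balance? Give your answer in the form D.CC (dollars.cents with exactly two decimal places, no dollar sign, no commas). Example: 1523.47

After 1 (withdraw($50)): balance=$0.00 total_interest=$0.00
After 2 (deposit($50)): balance=$50.00 total_interest=$0.00
After 3 (withdraw($200)): balance=$0.00 total_interest=$0.00
After 4 (month_end (apply 3% monthly interest)): balance=$0.00 total_interest=$0.00
After 5 (year_end (apply 12% annual interest)): balance=$0.00 total_interest=$0.00
After 6 (year_end (apply 12% annual interest)): balance=$0.00 total_interest=$0.00
After 7 (month_end (apply 3% monthly interest)): balance=$0.00 total_interest=$0.00
After 8 (month_end (apply 3% monthly interest)): balance=$0.00 total_interest=$0.00
After 9 (year_end (apply 12% annual interest)): balance=$0.00 total_interest=$0.00

Answer: 0.00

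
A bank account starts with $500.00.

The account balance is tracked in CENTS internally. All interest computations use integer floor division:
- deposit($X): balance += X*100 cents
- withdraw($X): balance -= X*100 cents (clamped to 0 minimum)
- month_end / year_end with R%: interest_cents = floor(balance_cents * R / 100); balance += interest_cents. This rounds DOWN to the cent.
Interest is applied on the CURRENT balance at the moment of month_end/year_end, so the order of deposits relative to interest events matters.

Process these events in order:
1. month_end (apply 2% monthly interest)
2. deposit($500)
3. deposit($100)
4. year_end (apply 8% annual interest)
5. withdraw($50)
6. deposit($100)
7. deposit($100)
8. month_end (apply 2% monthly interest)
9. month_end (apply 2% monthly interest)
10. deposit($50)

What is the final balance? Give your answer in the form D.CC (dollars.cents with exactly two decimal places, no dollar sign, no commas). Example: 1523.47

Answer: 1453.28

Derivation:
After 1 (month_end (apply 2% monthly interest)): balance=$510.00 total_interest=$10.00
After 2 (deposit($500)): balance=$1010.00 total_interest=$10.00
After 3 (deposit($100)): balance=$1110.00 total_interest=$10.00
After 4 (year_end (apply 8% annual interest)): balance=$1198.80 total_interest=$98.80
After 5 (withdraw($50)): balance=$1148.80 total_interest=$98.80
After 6 (deposit($100)): balance=$1248.80 total_interest=$98.80
After 7 (deposit($100)): balance=$1348.80 total_interest=$98.80
After 8 (month_end (apply 2% monthly interest)): balance=$1375.77 total_interest=$125.77
After 9 (month_end (apply 2% monthly interest)): balance=$1403.28 total_interest=$153.28
After 10 (deposit($50)): balance=$1453.28 total_interest=$153.28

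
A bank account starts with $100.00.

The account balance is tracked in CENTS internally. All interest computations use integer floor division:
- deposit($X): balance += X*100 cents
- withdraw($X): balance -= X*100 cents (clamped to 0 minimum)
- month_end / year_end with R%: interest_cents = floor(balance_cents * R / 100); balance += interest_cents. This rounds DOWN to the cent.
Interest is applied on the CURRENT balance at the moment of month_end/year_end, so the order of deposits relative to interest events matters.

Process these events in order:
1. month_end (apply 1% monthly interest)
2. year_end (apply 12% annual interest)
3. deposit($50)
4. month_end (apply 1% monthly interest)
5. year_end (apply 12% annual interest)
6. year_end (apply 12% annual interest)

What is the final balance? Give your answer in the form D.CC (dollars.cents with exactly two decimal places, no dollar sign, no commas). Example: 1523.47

Answer: 206.66

Derivation:
After 1 (month_end (apply 1% monthly interest)): balance=$101.00 total_interest=$1.00
After 2 (year_end (apply 12% annual interest)): balance=$113.12 total_interest=$13.12
After 3 (deposit($50)): balance=$163.12 total_interest=$13.12
After 4 (month_end (apply 1% monthly interest)): balance=$164.75 total_interest=$14.75
After 5 (year_end (apply 12% annual interest)): balance=$184.52 total_interest=$34.52
After 6 (year_end (apply 12% annual interest)): balance=$206.66 total_interest=$56.66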